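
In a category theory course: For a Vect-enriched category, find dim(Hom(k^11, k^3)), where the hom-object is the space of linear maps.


In Vect-enriched categories, Hom(k^n, k^m) is the space of m x n matrices.
dim(Hom(k^11, k^3)) = 3 * 11 = 33

33


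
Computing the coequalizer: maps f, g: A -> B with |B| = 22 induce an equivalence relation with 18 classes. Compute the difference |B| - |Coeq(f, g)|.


The coequalizer Coeq(f, g) = B / ~ has one element per equivalence class.
|B| = 22, |Coeq(f, g)| = 18.
|B| - |Coeq(f, g)| = 22 - 18 = 4.

4


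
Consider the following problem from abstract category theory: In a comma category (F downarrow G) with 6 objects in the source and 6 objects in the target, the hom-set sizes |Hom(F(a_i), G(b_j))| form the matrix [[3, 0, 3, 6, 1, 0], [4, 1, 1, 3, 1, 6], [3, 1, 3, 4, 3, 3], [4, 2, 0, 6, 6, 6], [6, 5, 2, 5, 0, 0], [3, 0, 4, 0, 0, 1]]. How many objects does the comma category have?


Objects of (F downarrow G) are triples (a, b, h: F(a)->G(b)).
The count equals the sum of all entries in the hom-matrix.
sum(row 0) = 13
sum(row 1) = 16
sum(row 2) = 17
sum(row 3) = 24
sum(row 4) = 18
sum(row 5) = 8
Grand total = 96

96


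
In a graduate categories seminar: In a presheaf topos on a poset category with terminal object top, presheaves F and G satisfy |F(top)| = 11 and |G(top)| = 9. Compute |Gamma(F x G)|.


Global sections of a presheaf on a poset with terminal top satisfy
Gamma(H) ~ H(top). Presheaves admit pointwise products, so
(F x G)(top) = F(top) x G(top) (Cartesian product).
|Gamma(F x G)| = |F(top)| * |G(top)| = 11 * 9 = 99.

99


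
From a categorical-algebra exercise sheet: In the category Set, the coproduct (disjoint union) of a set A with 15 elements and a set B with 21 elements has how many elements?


In Set, the coproduct A + B is the disjoint union.
|A + B| = |A| + |B| = 15 + 21 = 36

36


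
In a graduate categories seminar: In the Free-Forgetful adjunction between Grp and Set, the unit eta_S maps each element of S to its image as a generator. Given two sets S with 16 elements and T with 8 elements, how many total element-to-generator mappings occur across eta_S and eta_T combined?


The unit eta_X: X -> U(F(X)) of the Free-Forgetful adjunction
maps each element of X to a generator of F(X). For X = S + T (disjoint
union in Set), |S + T| = |S| + |T|.
Total mappings = 16 + 8 = 24.

24


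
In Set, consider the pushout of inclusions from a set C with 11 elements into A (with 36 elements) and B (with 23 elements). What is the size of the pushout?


The pushout A +_C B identifies the images of C in A and B.
|A +_C B| = |A| + |B| - |C| (for injections).
= 36 + 23 - 11 = 48

48


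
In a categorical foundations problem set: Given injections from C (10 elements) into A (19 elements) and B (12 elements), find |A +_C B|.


The pushout A +_C B identifies the images of C in A and B.
|A +_C B| = |A| + |B| - |C| (for injections).
= 19 + 12 - 10 = 21

21


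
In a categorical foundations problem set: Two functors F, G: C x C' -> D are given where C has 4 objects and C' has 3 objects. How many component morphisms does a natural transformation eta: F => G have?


A natural transformation eta: F => G assigns one component morphism per
object of the domain category.
The domain is the product category C x C', so
|Ob(C x C')| = |Ob(C)| * |Ob(C')| = 4 * 3 = 12.
Therefore eta has 12 component morphisms.

12


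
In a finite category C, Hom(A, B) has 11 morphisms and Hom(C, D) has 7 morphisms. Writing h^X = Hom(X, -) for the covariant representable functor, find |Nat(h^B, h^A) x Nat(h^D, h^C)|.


By the Yoneda lemma, Nat(h^B, h^A) is isomorphic to Hom(A, B),
so |Nat(h^B, h^A)| = |Hom(A, B)| and |Nat(h^D, h^C)| = |Hom(C, D)|.
|Hom(A, B)| = 11, |Hom(C, D)| = 7.
|Nat(h^B, h^A) x Nat(h^D, h^C)| = 11 * 7 = 77

77


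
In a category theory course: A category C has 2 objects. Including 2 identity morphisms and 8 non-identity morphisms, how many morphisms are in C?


Each object has an identity morphism, giving 2 identities.
Adding the 8 non-identity morphisms:
Total = 2 + 8 = 10

10


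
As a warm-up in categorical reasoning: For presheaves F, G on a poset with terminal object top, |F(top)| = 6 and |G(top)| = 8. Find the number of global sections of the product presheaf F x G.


Global sections of a presheaf on a poset with terminal top satisfy
Gamma(H) ~ H(top). Presheaves admit pointwise products, so
(F x G)(top) = F(top) x G(top) (Cartesian product).
|Gamma(F x G)| = |F(top)| * |G(top)| = 6 * 8 = 48.

48


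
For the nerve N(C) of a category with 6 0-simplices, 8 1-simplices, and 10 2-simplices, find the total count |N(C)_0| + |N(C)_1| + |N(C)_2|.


The 2-skeleton of the nerve N(C) consists of simplices in dimensions 0, 1, 2:
  |N(C)_0| = 6 (objects)
  |N(C)_1| = 8 (morphisms)
  |N(C)_2| = 10 (composable pairs)
Total = 6 + 8 + 10 = 24

24


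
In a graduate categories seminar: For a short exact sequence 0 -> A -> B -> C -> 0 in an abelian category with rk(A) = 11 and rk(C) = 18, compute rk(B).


For a short exact sequence 0 -> A -> B -> C -> 0,
rank is additive: rank(B) = rank(A) + rank(C).
rank(B) = 11 + 18 = 29

29


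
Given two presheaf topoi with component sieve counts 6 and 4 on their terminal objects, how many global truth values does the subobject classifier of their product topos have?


In a product of presheaf topoi E_1 x E_2, the subobject classifier
is Omega = Omega_1 x Omega_2 (componentwise), so
|Omega(top)| = |Omega_1(top_1)| * |Omega_2(top_2)|.
= 6 * 4 = 24.

24


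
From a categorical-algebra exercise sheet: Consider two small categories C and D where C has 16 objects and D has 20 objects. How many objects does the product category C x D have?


The product category C x D has objects that are pairs (c, d).
Number of pairs = |Ob(C)| * |Ob(D)| = 16 * 20 = 320

320


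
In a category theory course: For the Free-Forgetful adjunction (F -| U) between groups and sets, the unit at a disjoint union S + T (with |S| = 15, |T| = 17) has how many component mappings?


The unit eta_X: X -> U(F(X)) of the Free-Forgetful adjunction
maps each element of X to a generator of F(X). For X = S + T (disjoint
union in Set), |S + T| = |S| + |T|.
Total mappings = 15 + 17 = 32.

32


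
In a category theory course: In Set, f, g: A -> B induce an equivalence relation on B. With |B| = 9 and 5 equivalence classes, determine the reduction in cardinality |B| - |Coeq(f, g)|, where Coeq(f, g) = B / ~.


The coequalizer Coeq(f, g) = B / ~ has one element per equivalence class.
|B| = 9, |Coeq(f, g)| = 5.
|B| - |Coeq(f, g)| = 9 - 5 = 4.

4


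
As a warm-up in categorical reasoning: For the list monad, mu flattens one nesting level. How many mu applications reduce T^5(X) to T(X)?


Each application of mu: T^2 -> T removes one layer of nesting.
Starting at depth 5 (i.e., T^5(X)), we need to reach T(X).
Number of mu applications = 5 - 1 = 4

4


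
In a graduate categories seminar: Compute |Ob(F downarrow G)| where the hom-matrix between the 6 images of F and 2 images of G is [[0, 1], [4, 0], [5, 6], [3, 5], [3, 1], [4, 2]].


Objects of (F downarrow G) are triples (a, b, h: F(a)->G(b)).
The count equals the sum of all entries in the hom-matrix.
sum(row 0) = 1
sum(row 1) = 4
sum(row 2) = 11
sum(row 3) = 8
sum(row 4) = 4
sum(row 5) = 6
Grand total = 34

34


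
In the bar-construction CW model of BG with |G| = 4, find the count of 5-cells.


In the bar-construction CW model of BG, the n-cells are indexed by
n-tuples [g_1|...|g_n] of non-identity elements of G (degenerate
simplices with some g_i = e do not contribute cells), so there are
(|G| - 1)^n n-cells.
For dim = 5 with |G| = 4:
cells = (4 - 1)^5 = 3^5 = 243

243


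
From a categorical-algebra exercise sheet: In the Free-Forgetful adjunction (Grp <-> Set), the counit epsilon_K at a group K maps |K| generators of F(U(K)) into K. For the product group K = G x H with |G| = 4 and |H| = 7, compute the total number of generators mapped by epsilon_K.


The counit epsilon_K: F(U(K)) -> K of the Free-Forgetful adjunction
maps |K| generators of F(U(K)) into K. For K = G x H (the product group),
|G x H| = |G| * |H|.
Total generators mapped = 4 * 7 = 28.

28


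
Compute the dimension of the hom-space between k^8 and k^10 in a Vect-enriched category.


In Vect-enriched categories, Hom(k^n, k^m) is the space of m x n matrices.
dim(Hom(k^8, k^10)) = 10 * 8 = 80

80


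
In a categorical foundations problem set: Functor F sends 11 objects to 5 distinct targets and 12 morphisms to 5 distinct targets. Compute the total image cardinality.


The image of F consists of distinct objects and distinct morphisms.
|Im(F)| on objects = 5
|Im(F)| on morphisms = 5
Total image cardinality = 5 + 5 = 10

10


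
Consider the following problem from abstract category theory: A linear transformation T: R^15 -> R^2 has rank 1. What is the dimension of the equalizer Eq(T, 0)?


The equalizer of f and the zero map is ker(f).
By the rank-nullity theorem: dim(ker(f)) = dim(domain) - rank(f).
dim(ker(f)) = 15 - 1 = 14

14


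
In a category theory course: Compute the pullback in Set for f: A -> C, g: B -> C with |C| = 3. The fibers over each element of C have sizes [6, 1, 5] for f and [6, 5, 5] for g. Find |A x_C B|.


The pullback A x_C B consists of pairs (a, b) with f(a) = g(b).
For each element c in C, the fiber product has |f^-1(c)| * |g^-1(c)| elements.
Summing over C: 6 * 6 + 1 * 5 + 5 * 5
= 36 + 5 + 25 = 66

66


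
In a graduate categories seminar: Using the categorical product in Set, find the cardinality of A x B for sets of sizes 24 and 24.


In Set, the product A x B is the Cartesian product.
By the universal property, |A x B| = |A| * |B|.
|A x B| = 24 * 24 = 576

576


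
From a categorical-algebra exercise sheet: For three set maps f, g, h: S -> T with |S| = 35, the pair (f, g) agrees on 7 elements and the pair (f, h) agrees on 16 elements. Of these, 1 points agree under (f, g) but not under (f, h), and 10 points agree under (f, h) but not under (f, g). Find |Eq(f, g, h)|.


Eq(f, g, h) is the triple-agreement set: points in S where all three
maps take the same value. Using inclusion-exclusion on the pairwise data:
Pair (f, g) agrees on 7 points; pair (f, h) on 16 points.
Points agreeing under (f, g) but not (f, h) = 1; under (f, h) but not (f, g) = 10.
Triple-agreement = agreement-in-(f, g) minus points that agree under (f, g) but not (f, h):
|Eq(f, g, h)| = 7 - 1 = 6
(cross-check via (f, h): 16 - 10 = 6.)

6


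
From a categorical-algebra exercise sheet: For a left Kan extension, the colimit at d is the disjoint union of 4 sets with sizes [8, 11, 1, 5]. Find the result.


Pointwise, the left Kan extension (Lan_F H)(d) is the colimit, indexed
by the comma category (F downarrow d), of H composed with the
projection (F downarrow d) -> C. Here that colimit is given
as a coproduct (disjoint union) of sets, so its cardinality is the
sum of the sizes of the summands.
Coproduct of sets with sizes: 8 + 11 + 1 + 5
= 25

25


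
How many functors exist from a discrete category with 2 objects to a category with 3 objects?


A functor from a discrete category C to D is determined by
where each object maps. Each of the 2 objects of C can map
to any of the 3 objects of D independently.
Number of functors = 3^2 = 9

9


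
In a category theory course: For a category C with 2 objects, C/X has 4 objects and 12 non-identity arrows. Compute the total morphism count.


In the slice category C/X, objects are morphisms to X.
Identity morphisms: 4 (one per object of C/X).
Non-identity morphisms: 12.
Total = 4 + 12 = 16

16


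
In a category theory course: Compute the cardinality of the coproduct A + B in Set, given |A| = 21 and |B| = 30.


In Set, the coproduct A + B is the disjoint union.
|A + B| = |A| + |B| = 21 + 30 = 51

51


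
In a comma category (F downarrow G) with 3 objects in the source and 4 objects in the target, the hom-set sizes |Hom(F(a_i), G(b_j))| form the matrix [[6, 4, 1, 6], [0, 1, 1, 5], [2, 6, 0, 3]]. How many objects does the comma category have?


Objects of (F downarrow G) are triples (a, b, h: F(a)->G(b)).
The count equals the sum of all entries in the hom-matrix.
sum(row 0) = 17
sum(row 1) = 7
sum(row 2) = 11
Grand total = 35

35


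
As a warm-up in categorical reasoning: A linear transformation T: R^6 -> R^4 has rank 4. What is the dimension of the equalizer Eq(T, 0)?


The equalizer of f and the zero map is ker(f).
By the rank-nullity theorem: dim(ker(f)) = dim(domain) - rank(f).
dim(ker(f)) = 6 - 4 = 2

2


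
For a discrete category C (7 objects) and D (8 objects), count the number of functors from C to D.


A functor from a discrete category C to D is determined by
where each object maps. Each of the 7 objects of C can map
to any of the 8 objects of D independently.
Number of functors = 8^7 = 2097152

2097152


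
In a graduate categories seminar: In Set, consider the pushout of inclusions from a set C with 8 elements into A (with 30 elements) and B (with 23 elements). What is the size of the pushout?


The pushout A +_C B identifies the images of C in A and B.
|A +_C B| = |A| + |B| - |C| (for injections).
= 30 + 23 - 8 = 45

45


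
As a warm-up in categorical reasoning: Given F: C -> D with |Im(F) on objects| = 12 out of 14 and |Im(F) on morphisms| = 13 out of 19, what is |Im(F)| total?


The image of F consists of distinct objects and distinct morphisms.
|Im(F)| on objects = 12
|Im(F)| on morphisms = 13
Total image cardinality = 12 + 13 = 25

25


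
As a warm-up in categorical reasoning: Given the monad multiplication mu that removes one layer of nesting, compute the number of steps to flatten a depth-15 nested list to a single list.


Each application of mu: T^2 -> T removes one layer of nesting.
Starting at depth 15 (i.e., T^15(X)), we need to reach T(X).
Number of mu applications = 15 - 1 = 14

14


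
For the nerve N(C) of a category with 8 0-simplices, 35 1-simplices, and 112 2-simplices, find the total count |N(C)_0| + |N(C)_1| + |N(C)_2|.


The 2-skeleton of the nerve N(C) consists of simplices in dimensions 0, 1, 2:
  |N(C)_0| = 8 (objects)
  |N(C)_1| = 35 (morphisms)
  |N(C)_2| = 112 (composable pairs)
Total = 8 + 35 + 112 = 155

155


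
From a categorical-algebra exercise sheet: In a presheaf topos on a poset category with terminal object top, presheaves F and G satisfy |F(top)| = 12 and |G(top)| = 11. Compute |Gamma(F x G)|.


Global sections of a presheaf on a poset with terminal top satisfy
Gamma(H) ~ H(top). Presheaves admit pointwise products, so
(F x G)(top) = F(top) x G(top) (Cartesian product).
|Gamma(F x G)| = |F(top)| * |G(top)| = 12 * 11 = 132.

132


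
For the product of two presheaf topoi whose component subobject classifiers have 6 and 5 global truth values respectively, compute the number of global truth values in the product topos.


In a product of presheaf topoi E_1 x E_2, the subobject classifier
is Omega = Omega_1 x Omega_2 (componentwise), so
|Omega(top)| = |Omega_1(top_1)| * |Omega_2(top_2)|.
= 6 * 5 = 30.

30


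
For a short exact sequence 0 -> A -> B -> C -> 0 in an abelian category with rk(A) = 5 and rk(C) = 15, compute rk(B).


For a short exact sequence 0 -> A -> B -> C -> 0,
rank is additive: rank(B) = rank(A) + rank(C).
rank(B) = 5 + 15 = 20

20


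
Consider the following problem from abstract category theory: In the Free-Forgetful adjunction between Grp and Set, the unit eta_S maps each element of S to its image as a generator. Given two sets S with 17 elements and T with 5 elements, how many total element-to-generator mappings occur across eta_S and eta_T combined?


The unit eta_X: X -> U(F(X)) of the Free-Forgetful adjunction
maps each element of X to a generator of F(X). For X = S + T (disjoint
union in Set), |S + T| = |S| + |T|.
Total mappings = 17 + 5 = 22.

22


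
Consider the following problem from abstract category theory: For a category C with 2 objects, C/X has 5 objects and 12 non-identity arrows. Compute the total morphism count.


In the slice category C/X, objects are morphisms to X.
Identity morphisms: 5 (one per object of C/X).
Non-identity morphisms: 12.
Total = 5 + 12 = 17

17


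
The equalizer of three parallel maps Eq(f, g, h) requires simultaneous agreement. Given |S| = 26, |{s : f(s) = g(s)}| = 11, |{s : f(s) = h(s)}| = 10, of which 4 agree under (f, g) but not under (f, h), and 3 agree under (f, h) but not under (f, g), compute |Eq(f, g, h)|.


Eq(f, g, h) is the triple-agreement set: points in S where all three
maps take the same value. Using inclusion-exclusion on the pairwise data:
Pair (f, g) agrees on 11 points; pair (f, h) on 10 points.
Points agreeing under (f, g) but not (f, h) = 4; under (f, h) but not (f, g) = 3.
Triple-agreement = agreement-in-(f, g) minus points that agree under (f, g) but not (f, h):
|Eq(f, g, h)| = 11 - 4 = 7
(cross-check via (f, h): 10 - 3 = 7.)

7


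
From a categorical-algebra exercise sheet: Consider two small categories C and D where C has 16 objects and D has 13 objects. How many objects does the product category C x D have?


The product category C x D has objects that are pairs (c, d).
Number of pairs = |Ob(C)| * |Ob(D)| = 16 * 13 = 208

208


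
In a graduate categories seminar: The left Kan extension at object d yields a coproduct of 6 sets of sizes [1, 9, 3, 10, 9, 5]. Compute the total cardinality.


Pointwise, the left Kan extension (Lan_F H)(d) is the colimit, indexed
by the comma category (F downarrow d), of H composed with the
projection (F downarrow d) -> C. Here that colimit is given
as a coproduct (disjoint union) of sets, so its cardinality is the
sum of the sizes of the summands.
Coproduct of sets with sizes: 1 + 9 + 3 + 10 + 9 + 5
= 37

37


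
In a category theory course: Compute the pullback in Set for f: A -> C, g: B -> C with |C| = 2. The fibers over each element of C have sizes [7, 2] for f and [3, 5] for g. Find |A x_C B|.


The pullback A x_C B consists of pairs (a, b) with f(a) = g(b).
For each element c in C, the fiber product has |f^-1(c)| * |g^-1(c)| elements.
Summing over C: 7 * 3 + 2 * 5
= 21 + 10 = 31

31


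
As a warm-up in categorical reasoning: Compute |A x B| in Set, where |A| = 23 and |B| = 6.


In Set, the product A x B is the Cartesian product.
By the universal property, |A x B| = |A| * |B|.
|A x B| = 23 * 6 = 138

138


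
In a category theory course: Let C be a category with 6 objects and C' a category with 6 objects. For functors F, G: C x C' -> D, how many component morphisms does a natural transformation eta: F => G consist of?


A natural transformation eta: F => G assigns one component morphism per
object of the domain category.
The domain is the product category C x C', so
|Ob(C x C')| = |Ob(C)| * |Ob(C')| = 6 * 6 = 36.
Therefore eta has 36 component morphisms.

36


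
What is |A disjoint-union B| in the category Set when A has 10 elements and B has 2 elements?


In Set, the coproduct A + B is the disjoint union.
|A + B| = |A| + |B| = 10 + 2 = 12

12


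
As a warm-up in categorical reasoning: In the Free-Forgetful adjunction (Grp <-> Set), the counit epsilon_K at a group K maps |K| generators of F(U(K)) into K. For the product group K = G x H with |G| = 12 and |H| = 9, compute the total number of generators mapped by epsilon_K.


The counit epsilon_K: F(U(K)) -> K of the Free-Forgetful adjunction
maps |K| generators of F(U(K)) into K. For K = G x H (the product group),
|G x H| = |G| * |H|.
Total generators mapped = 12 * 9 = 108.

108


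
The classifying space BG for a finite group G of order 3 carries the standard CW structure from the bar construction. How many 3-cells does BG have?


In the bar-construction CW model of BG, the n-cells are indexed by
n-tuples [g_1|...|g_n] of non-identity elements of G (degenerate
simplices with some g_i = e do not contribute cells), so there are
(|G| - 1)^n n-cells.
For dim = 3 with |G| = 3:
cells = (3 - 1)^3 = 2^3 = 8

8


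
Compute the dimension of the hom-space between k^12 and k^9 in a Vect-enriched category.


In Vect-enriched categories, Hom(k^n, k^m) is the space of m x n matrices.
dim(Hom(k^12, k^9)) = 9 * 12 = 108

108


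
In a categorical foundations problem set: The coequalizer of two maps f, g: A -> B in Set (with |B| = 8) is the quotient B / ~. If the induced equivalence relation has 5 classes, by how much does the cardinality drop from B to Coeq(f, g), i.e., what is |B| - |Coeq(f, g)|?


The coequalizer Coeq(f, g) = B / ~ has one element per equivalence class.
|B| = 8, |Coeq(f, g)| = 5.
|B| - |Coeq(f, g)| = 8 - 5 = 3.

3


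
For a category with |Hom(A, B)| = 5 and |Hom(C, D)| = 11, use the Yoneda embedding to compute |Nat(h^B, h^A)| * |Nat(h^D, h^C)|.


By the Yoneda lemma, Nat(h^B, h^A) is isomorphic to Hom(A, B),
so |Nat(h^B, h^A)| = |Hom(A, B)| and |Nat(h^D, h^C)| = |Hom(C, D)|.
|Hom(A, B)| = 5, |Hom(C, D)| = 11.
|Nat(h^B, h^A) x Nat(h^D, h^C)| = 5 * 11 = 55

55


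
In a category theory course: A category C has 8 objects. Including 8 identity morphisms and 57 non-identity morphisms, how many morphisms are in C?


Each object has an identity morphism, giving 8 identities.
Adding the 57 non-identity morphisms:
Total = 8 + 57 = 65

65


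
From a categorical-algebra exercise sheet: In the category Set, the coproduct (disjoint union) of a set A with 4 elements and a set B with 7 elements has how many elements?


In Set, the coproduct A + B is the disjoint union.
|A + B| = |A| + |B| = 4 + 7 = 11

11


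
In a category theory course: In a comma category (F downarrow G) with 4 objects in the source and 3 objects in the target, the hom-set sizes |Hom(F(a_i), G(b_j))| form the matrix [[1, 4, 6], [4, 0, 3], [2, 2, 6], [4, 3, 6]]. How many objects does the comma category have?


Objects of (F downarrow G) are triples (a, b, h: F(a)->G(b)).
The count equals the sum of all entries in the hom-matrix.
sum(row 0) = 11
sum(row 1) = 7
sum(row 2) = 10
sum(row 3) = 13
Grand total = 41

41


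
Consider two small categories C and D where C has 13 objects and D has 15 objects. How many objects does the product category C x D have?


The product category C x D has objects that are pairs (c, d).
Number of pairs = |Ob(C)| * |Ob(D)| = 13 * 15 = 195

195


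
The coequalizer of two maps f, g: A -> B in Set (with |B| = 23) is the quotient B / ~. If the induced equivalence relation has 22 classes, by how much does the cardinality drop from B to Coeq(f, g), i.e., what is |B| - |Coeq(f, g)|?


The coequalizer Coeq(f, g) = B / ~ has one element per equivalence class.
|B| = 23, |Coeq(f, g)| = 22.
|B| - |Coeq(f, g)| = 23 - 22 = 1.

1


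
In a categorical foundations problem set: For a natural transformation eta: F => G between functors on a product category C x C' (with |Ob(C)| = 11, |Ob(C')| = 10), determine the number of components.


A natural transformation eta: F => G assigns one component morphism per
object of the domain category.
The domain is the product category C x C', so
|Ob(C x C')| = |Ob(C)| * |Ob(C')| = 11 * 10 = 110.
Therefore eta has 110 component morphisms.

110


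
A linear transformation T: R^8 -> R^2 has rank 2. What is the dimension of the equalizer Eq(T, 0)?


The equalizer of f and the zero map is ker(f).
By the rank-nullity theorem: dim(ker(f)) = dim(domain) - rank(f).
dim(ker(f)) = 8 - 2 = 6

6


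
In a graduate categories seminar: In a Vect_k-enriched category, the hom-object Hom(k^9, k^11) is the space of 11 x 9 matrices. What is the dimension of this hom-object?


In Vect-enriched categories, Hom(k^n, k^m) is the space of m x n matrices.
dim(Hom(k^9, k^11)) = 11 * 9 = 99

99


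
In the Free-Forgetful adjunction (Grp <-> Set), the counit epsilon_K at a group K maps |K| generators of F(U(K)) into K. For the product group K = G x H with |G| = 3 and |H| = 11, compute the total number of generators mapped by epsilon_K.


The counit epsilon_K: F(U(K)) -> K of the Free-Forgetful adjunction
maps |K| generators of F(U(K)) into K. For K = G x H (the product group),
|G x H| = |G| * |H|.
Total generators mapped = 3 * 11 = 33.

33


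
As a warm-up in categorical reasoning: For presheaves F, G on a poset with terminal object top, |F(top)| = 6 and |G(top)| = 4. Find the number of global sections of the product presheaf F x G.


Global sections of a presheaf on a poset with terminal top satisfy
Gamma(H) ~ H(top). Presheaves admit pointwise products, so
(F x G)(top) = F(top) x G(top) (Cartesian product).
|Gamma(F x G)| = |F(top)| * |G(top)| = 6 * 4 = 24.

24


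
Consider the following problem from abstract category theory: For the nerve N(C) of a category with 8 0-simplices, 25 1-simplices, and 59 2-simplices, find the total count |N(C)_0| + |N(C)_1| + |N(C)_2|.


The 2-skeleton of the nerve N(C) consists of simplices in dimensions 0, 1, 2:
  |N(C)_0| = 8 (objects)
  |N(C)_1| = 25 (morphisms)
  |N(C)_2| = 59 (composable pairs)
Total = 8 + 25 + 59 = 92

92


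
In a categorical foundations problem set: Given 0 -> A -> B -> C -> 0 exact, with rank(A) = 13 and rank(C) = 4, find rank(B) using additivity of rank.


For a short exact sequence 0 -> A -> B -> C -> 0,
rank is additive: rank(B) = rank(A) + rank(C).
rank(B) = 13 + 4 = 17

17


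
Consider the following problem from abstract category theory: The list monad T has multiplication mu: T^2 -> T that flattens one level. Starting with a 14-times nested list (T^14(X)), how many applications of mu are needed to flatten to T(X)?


Each application of mu: T^2 -> T removes one layer of nesting.
Starting at depth 14 (i.e., T^14(X)), we need to reach T(X).
Number of mu applications = 14 - 1 = 13

13


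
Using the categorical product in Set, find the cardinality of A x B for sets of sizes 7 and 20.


In Set, the product A x B is the Cartesian product.
By the universal property, |A x B| = |A| * |B|.
|A x B| = 7 * 20 = 140

140


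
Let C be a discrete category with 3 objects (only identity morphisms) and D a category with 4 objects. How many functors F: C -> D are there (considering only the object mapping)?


A functor from a discrete category C to D is determined by
where each object maps. Each of the 3 objects of C can map
to any of the 4 objects of D independently.
Number of functors = 4^3 = 64

64


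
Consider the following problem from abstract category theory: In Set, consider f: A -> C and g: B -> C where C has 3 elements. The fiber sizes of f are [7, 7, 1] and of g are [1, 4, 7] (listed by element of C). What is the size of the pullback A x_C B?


The pullback A x_C B consists of pairs (a, b) with f(a) = g(b).
For each element c in C, the fiber product has |f^-1(c)| * |g^-1(c)| elements.
Summing over C: 7 * 1 + 7 * 4 + 1 * 7
= 7 + 28 + 7 = 42

42


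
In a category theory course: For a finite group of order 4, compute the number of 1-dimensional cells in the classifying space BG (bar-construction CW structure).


In the bar-construction CW model of BG, the n-cells are indexed by
n-tuples [g_1|...|g_n] of non-identity elements of G (degenerate
simplices with some g_i = e do not contribute cells), so there are
(|G| - 1)^n n-cells.
For dim = 1 with |G| = 4:
cells = (4 - 1)^1 = 3^1 = 3

3


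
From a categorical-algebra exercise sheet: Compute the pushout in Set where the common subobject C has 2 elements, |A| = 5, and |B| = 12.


The pushout A +_C B identifies the images of C in A and B.
|A +_C B| = |A| + |B| - |C| (for injections).
= 5 + 12 - 2 = 15

15


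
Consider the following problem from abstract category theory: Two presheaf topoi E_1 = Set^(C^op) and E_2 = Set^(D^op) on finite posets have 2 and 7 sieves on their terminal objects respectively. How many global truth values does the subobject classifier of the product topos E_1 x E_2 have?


In a product of presheaf topoi E_1 x E_2, the subobject classifier
is Omega = Omega_1 x Omega_2 (componentwise), so
|Omega(top)| = |Omega_1(top_1)| * |Omega_2(top_2)|.
= 2 * 7 = 14.

14


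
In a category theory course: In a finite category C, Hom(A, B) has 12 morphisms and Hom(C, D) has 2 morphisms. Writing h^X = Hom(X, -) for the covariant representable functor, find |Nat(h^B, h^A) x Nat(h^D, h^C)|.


By the Yoneda lemma, Nat(h^B, h^A) is isomorphic to Hom(A, B),
so |Nat(h^B, h^A)| = |Hom(A, B)| and |Nat(h^D, h^C)| = |Hom(C, D)|.
|Hom(A, B)| = 12, |Hom(C, D)| = 2.
|Nat(h^B, h^A) x Nat(h^D, h^C)| = 12 * 2 = 24

24


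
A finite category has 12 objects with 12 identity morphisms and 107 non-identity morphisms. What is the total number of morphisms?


Each object has an identity morphism, giving 12 identities.
Adding the 107 non-identity morphisms:
Total = 12 + 107 = 119

119


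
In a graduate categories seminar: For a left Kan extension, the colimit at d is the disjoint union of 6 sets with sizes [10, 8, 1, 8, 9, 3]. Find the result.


Pointwise, the left Kan extension (Lan_F H)(d) is the colimit, indexed
by the comma category (F downarrow d), of H composed with the
projection (F downarrow d) -> C. Here that colimit is given
as a coproduct (disjoint union) of sets, so its cardinality is the
sum of the sizes of the summands.
Coproduct of sets with sizes: 10 + 8 + 1 + 8 + 9 + 3
= 39

39


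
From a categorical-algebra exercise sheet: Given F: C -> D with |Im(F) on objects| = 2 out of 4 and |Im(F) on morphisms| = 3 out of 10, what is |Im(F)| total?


The image of F consists of distinct objects and distinct morphisms.
|Im(F)| on objects = 2
|Im(F)| on morphisms = 3
Total image cardinality = 2 + 3 = 5

5


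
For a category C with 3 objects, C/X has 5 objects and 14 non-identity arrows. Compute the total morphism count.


In the slice category C/X, objects are morphisms to X.
Identity morphisms: 5 (one per object of C/X).
Non-identity morphisms: 14.
Total = 5 + 14 = 19

19


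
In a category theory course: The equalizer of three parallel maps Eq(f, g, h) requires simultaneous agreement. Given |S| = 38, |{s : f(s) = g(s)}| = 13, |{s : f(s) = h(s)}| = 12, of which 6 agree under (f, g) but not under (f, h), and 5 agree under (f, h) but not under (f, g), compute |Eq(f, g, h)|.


Eq(f, g, h) is the triple-agreement set: points in S where all three
maps take the same value. Using inclusion-exclusion on the pairwise data:
Pair (f, g) agrees on 13 points; pair (f, h) on 12 points.
Points agreeing under (f, g) but not (f, h) = 6; under (f, h) but not (f, g) = 5.
Triple-agreement = agreement-in-(f, g) minus points that agree under (f, g) but not (f, h):
|Eq(f, g, h)| = 13 - 6 = 7
(cross-check via (f, h): 12 - 5 = 7.)

7


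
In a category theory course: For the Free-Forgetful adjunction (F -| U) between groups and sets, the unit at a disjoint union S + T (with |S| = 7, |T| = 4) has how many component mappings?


The unit eta_X: X -> U(F(X)) of the Free-Forgetful adjunction
maps each element of X to a generator of F(X). For X = S + T (disjoint
union in Set), |S + T| = |S| + |T|.
Total mappings = 7 + 4 = 11.

11


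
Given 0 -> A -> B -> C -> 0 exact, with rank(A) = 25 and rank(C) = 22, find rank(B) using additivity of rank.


For a short exact sequence 0 -> A -> B -> C -> 0,
rank is additive: rank(B) = rank(A) + rank(C).
rank(B) = 25 + 22 = 47

47


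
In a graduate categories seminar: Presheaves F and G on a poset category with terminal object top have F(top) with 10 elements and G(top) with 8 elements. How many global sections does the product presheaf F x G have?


Global sections of a presheaf on a poset with terminal top satisfy
Gamma(H) ~ H(top). Presheaves admit pointwise products, so
(F x G)(top) = F(top) x G(top) (Cartesian product).
|Gamma(F x G)| = |F(top)| * |G(top)| = 10 * 8 = 80.

80


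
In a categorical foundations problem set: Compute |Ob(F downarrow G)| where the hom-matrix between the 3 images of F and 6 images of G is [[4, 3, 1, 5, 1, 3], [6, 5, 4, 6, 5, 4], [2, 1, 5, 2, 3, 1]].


Objects of (F downarrow G) are triples (a, b, h: F(a)->G(b)).
The count equals the sum of all entries in the hom-matrix.
sum(row 0) = 17
sum(row 1) = 30
sum(row 2) = 14
Grand total = 61

61


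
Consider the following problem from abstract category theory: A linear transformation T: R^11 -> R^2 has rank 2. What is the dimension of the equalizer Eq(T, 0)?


The equalizer of f and the zero map is ker(f).
By the rank-nullity theorem: dim(ker(f)) = dim(domain) - rank(f).
dim(ker(f)) = 11 - 2 = 9

9


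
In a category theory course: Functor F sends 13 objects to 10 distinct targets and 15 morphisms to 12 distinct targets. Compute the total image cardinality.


The image of F consists of distinct objects and distinct morphisms.
|Im(F)| on objects = 10
|Im(F)| on morphisms = 12
Total image cardinality = 10 + 12 = 22

22


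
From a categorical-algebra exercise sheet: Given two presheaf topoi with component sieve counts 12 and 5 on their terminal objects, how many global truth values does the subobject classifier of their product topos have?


In a product of presheaf topoi E_1 x E_2, the subobject classifier
is Omega = Omega_1 x Omega_2 (componentwise), so
|Omega(top)| = |Omega_1(top_1)| * |Omega_2(top_2)|.
= 12 * 5 = 60.

60


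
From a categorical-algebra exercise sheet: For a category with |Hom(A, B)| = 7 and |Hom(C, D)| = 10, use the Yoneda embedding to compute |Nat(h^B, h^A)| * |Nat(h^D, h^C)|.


By the Yoneda lemma, Nat(h^B, h^A) is isomorphic to Hom(A, B),
so |Nat(h^B, h^A)| = |Hom(A, B)| and |Nat(h^D, h^C)| = |Hom(C, D)|.
|Hom(A, B)| = 7, |Hom(C, D)| = 10.
|Nat(h^B, h^A) x Nat(h^D, h^C)| = 7 * 10 = 70

70


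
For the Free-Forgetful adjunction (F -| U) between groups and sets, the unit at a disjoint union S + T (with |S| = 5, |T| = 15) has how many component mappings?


The unit eta_X: X -> U(F(X)) of the Free-Forgetful adjunction
maps each element of X to a generator of F(X). For X = S + T (disjoint
union in Set), |S + T| = |S| + |T|.
Total mappings = 5 + 15 = 20.

20


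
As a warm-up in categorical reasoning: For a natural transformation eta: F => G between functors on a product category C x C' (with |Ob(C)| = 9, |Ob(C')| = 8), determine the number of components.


A natural transformation eta: F => G assigns one component morphism per
object of the domain category.
The domain is the product category C x C', so
|Ob(C x C')| = |Ob(C)| * |Ob(C')| = 9 * 8 = 72.
Therefore eta has 72 component morphisms.

72


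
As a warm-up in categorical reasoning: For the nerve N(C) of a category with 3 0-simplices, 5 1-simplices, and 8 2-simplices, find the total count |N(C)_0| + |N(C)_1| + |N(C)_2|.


The 2-skeleton of the nerve N(C) consists of simplices in dimensions 0, 1, 2:
  |N(C)_0| = 3 (objects)
  |N(C)_1| = 5 (morphisms)
  |N(C)_2| = 8 (composable pairs)
Total = 3 + 5 + 8 = 16

16


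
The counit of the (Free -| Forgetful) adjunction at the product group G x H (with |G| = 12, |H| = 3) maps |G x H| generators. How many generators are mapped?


The counit epsilon_K: F(U(K)) -> K of the Free-Forgetful adjunction
maps |K| generators of F(U(K)) into K. For K = G x H (the product group),
|G x H| = |G| * |H|.
Total generators mapped = 12 * 3 = 36.

36


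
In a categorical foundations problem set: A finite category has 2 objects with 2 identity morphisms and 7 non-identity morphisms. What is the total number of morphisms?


Each object has an identity morphism, giving 2 identities.
Adding the 7 non-identity morphisms:
Total = 2 + 7 = 9

9


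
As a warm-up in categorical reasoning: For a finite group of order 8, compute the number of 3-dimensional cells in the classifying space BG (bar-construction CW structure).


In the bar-construction CW model of BG, the n-cells are indexed by
n-tuples [g_1|...|g_n] of non-identity elements of G (degenerate
simplices with some g_i = e do not contribute cells), so there are
(|G| - 1)^n n-cells.
For dim = 3 with |G| = 8:
cells = (8 - 1)^3 = 7^3 = 343

343


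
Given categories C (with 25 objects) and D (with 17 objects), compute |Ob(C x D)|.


The product category C x D has objects that are pairs (c, d).
Number of pairs = |Ob(C)| * |Ob(D)| = 25 * 17 = 425

425


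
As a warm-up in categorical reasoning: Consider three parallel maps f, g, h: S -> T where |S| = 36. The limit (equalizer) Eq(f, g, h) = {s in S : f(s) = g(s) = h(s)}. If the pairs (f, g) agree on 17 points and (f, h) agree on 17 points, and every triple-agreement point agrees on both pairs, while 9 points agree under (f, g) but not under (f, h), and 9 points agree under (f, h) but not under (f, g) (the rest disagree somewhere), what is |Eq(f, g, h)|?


Eq(f, g, h) is the triple-agreement set: points in S where all three
maps take the same value. Using inclusion-exclusion on the pairwise data:
Pair (f, g) agrees on 17 points; pair (f, h) on 17 points.
Points agreeing under (f, g) but not (f, h) = 9; under (f, h) but not (f, g) = 9.
Triple-agreement = agreement-in-(f, g) minus points that agree under (f, g) but not (f, h):
|Eq(f, g, h)| = 17 - 9 = 8
(cross-check via (f, h): 17 - 9 = 8.)

8


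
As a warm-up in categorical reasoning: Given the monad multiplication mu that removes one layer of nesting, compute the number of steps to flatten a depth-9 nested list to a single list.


Each application of mu: T^2 -> T removes one layer of nesting.
Starting at depth 9 (i.e., T^9(X)), we need to reach T(X).
Number of mu applications = 9 - 1 = 8

8


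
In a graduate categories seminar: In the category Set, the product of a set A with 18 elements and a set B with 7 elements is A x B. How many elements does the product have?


In Set, the product A x B is the Cartesian product.
By the universal property, |A x B| = |A| * |B|.
|A x B| = 18 * 7 = 126

126


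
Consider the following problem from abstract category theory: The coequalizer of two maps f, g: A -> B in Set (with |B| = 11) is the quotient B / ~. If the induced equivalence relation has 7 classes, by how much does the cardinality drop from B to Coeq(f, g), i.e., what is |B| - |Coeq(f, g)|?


The coequalizer Coeq(f, g) = B / ~ has one element per equivalence class.
|B| = 11, |Coeq(f, g)| = 7.
|B| - |Coeq(f, g)| = 11 - 7 = 4.

4


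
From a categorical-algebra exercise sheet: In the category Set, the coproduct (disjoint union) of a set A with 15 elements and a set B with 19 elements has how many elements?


In Set, the coproduct A + B is the disjoint union.
|A + B| = |A| + |B| = 15 + 19 = 34

34


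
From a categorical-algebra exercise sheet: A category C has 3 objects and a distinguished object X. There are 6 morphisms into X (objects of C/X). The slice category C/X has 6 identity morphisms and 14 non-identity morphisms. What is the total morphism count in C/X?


In the slice category C/X, objects are morphisms to X.
Identity morphisms: 6 (one per object of C/X).
Non-identity morphisms: 14.
Total = 6 + 14 = 20

20


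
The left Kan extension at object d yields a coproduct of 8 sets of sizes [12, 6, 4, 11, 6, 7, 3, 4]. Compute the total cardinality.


Pointwise, the left Kan extension (Lan_F H)(d) is the colimit, indexed
by the comma category (F downarrow d), of H composed with the
projection (F downarrow d) -> C. Here that colimit is given
as a coproduct (disjoint union) of sets, so its cardinality is the
sum of the sizes of the summands.
Coproduct of sets with sizes: 12 + 6 + 4 + 11 + 6 + 7 + 3 + 4
= 53

53


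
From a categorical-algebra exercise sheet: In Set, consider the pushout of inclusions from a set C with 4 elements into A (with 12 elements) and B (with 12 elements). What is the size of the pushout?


The pushout A +_C B identifies the images of C in A and B.
|A +_C B| = |A| + |B| - |C| (for injections).
= 12 + 12 - 4 = 20

20


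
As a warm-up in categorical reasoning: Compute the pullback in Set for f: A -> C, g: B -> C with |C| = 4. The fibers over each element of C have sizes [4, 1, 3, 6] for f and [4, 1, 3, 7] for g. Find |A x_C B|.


The pullback A x_C B consists of pairs (a, b) with f(a) = g(b).
For each element c in C, the fiber product has |f^-1(c)| * |g^-1(c)| elements.
Summing over C: 4 * 4 + 1 * 1 + 3 * 3 + 6 * 7
= 16 + 1 + 9 + 42 = 68

68
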